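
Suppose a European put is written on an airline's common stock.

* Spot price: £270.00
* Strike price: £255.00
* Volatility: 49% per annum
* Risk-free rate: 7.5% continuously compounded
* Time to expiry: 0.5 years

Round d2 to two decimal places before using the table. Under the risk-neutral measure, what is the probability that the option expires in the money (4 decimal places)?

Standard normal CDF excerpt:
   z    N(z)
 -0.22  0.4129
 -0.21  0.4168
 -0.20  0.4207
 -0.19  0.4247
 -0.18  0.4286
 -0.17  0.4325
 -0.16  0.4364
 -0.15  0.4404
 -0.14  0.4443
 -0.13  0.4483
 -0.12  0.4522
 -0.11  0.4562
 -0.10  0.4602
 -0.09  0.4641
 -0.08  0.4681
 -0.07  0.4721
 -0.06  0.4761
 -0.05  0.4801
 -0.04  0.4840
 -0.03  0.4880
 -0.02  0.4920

0.4602

σ√T = 0.49 × 0.7071 = 0.3465
d₁ = [ln(270/255) + (0.075 + ½·0.49²)·0.5] / (σ√T) = (0.0572 + 0.0975) / 0.3465 = 0.4464 → 0.45
d₂ = 0.4464 − 0.3465 = 0.1000 → 0.10
Risk-neutral Pr[S_T < K] = N(−d₂) = N(-0.10) = 0.4602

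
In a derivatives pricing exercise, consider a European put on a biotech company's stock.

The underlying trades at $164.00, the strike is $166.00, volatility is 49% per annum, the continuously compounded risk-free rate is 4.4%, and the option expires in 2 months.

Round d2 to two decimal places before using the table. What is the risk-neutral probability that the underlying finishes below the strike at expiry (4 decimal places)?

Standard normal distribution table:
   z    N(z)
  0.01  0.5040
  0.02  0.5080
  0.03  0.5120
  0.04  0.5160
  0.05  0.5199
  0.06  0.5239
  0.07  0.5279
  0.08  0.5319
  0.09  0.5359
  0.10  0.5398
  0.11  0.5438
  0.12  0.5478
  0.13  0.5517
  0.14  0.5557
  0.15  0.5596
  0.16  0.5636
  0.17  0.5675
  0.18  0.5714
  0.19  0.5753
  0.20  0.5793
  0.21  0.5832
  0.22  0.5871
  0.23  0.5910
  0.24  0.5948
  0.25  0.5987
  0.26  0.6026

σ√T = 0.49 × 0.4082 = 0.2000
d₁ = [ln(164/166) + (0.044 + ½·0.49²)·0.1667] / (σ√T) = (-0.0121 + 0.0273) / 0.2000 = 0.0761 ⇒ 0.08
d₂ = 0.0761 − 0.2000 = -0.1240 ⇒ -0.12
Risk-neutral Pr[S_T < K] = N(−d₂) = N(0.12) = 0.5478

0.5478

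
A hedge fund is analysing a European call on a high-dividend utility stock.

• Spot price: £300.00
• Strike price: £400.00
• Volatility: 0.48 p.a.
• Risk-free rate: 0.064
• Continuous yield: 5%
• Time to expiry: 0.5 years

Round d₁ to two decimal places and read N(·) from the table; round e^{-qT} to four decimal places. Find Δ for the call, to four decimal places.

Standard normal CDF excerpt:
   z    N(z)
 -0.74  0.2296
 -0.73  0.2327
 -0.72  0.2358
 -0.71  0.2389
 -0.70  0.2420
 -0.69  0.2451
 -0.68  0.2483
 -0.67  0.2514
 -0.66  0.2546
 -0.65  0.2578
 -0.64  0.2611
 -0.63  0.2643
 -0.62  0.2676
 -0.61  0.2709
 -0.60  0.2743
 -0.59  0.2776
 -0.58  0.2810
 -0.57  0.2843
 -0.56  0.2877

σ√T = 0.48 × 0.7071 = 0.3394
d₁ = [ln(300/400) + (0.064 − 0.05 + 0.48²/2)·0.5] / 0.3394 = [-0.2877 + 0.0646] / 0.3394 = -0.6573 ⇒ -0.66
N(d₁) = N(-0.66) = 0.2546
Δ_call = exp(−qT)·N(d₁) = 0.9753·0.2546 = 0.2483

0.2483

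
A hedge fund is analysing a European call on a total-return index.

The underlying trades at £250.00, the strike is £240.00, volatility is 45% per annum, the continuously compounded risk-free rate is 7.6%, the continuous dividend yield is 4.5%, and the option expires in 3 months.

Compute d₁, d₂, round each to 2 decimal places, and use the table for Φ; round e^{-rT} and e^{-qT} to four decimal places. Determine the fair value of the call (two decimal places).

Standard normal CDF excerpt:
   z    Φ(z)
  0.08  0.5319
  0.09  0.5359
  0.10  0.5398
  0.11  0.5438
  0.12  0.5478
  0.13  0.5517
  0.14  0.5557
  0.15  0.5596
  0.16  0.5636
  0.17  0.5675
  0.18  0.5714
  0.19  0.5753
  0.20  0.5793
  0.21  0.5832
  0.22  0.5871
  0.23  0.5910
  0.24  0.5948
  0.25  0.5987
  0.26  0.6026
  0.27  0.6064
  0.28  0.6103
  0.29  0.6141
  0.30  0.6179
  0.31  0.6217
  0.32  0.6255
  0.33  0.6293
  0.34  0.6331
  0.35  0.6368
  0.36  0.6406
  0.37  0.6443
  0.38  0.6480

σ√T = 0.45·√0.25 = 0.2250
ln(S/K) + (r − q + σ²/2)T = ln(250/240) + (0.076 − 0.045 + 0.45²/2)·0.25 = 0.0408 + 0.0331 = 0.0739
d₁ = 0.0739 / 0.2250 = 0.3284 ⇒ 0.33
d₂ = d₁ − σ√T = 0.3284 − 0.2250 = 0.1034 ⇒ 0.10
exp(−qT) = exp(−0.045·0.25) = 0.9888;  exp(−rT) = exp(−0.076·0.25) = 0.9812
N(d₁) = N(0.33) = 0.6293;  N(d₂) = N(0.10) = 0.5398
C = 250·0.9888·0.6293 − 240·0.9812·0.5398 = 155.5630 − 127.1164 = 28.4465

£28.45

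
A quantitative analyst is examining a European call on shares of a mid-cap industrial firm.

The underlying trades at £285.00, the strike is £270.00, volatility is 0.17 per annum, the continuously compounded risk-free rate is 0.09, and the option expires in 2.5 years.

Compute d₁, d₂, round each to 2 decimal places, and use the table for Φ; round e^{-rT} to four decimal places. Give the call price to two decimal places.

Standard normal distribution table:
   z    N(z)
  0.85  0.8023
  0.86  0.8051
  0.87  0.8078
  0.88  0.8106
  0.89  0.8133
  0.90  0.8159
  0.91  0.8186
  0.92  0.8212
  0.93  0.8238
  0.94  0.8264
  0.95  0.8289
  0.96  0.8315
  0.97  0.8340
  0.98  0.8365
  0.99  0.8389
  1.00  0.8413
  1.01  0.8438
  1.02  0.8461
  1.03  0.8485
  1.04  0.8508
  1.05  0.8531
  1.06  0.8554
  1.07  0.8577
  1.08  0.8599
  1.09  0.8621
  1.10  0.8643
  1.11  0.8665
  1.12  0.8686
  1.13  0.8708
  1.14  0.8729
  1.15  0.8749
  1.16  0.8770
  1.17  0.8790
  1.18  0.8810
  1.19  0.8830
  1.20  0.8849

σ√T = 0.17·√2.5 = 0.2688
d₁ = [ln(285/270) + (0.09 + 0.17²/2)·2.5] / 0.2688 = [0.0541 + 0.2611] / 0.2688 = 1.1726 ⇒ 1.17
d₂ = d₁ − σ√T = 1.1726 − 0.2688 = 0.9038 ⇒ 0.90
e^(−rT) = e^(−0.09·2.5) = 0.7985
N(d₁) = N(1.17) = 0.8790;  N(d₂) = N(0.90) = 0.8159
C = 285·0.8790 − 270·0.7985·0.8159 = 250.5150 − 175.9040 = 74.6110

£74.61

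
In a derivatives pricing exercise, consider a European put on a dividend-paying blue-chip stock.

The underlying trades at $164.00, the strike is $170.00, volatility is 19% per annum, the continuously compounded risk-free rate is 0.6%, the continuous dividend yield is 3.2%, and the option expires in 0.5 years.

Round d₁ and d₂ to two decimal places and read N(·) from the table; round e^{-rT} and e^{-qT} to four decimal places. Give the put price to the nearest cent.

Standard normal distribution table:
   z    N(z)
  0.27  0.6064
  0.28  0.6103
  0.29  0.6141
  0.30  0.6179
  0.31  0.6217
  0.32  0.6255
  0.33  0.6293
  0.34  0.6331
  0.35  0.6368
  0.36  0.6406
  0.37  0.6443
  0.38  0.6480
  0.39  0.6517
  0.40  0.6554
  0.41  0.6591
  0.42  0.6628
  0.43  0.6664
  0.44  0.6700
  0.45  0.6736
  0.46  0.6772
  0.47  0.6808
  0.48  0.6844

$13.22

σ√T = 0.19 × 0.7071 = 0.1344
ln(S/K) + (r − q + σ²/2)T = ln(164/170) + (0.006 − 0.032 + 0.19²/2)·0.5 = -0.0359 − 0.0040 = -0.0399
d₁ = -0.0399 / 0.1344 = -0.2970 → -0.30
d₂ = d₁ − σ√T = -0.2970 − 0.1344 = -0.4314 → -0.43
e^(−qT) = e^(−0.032·0.5) = 0.9841;  e^(−rT) = e^(−0.006·0.5) = 0.9970
N(−d₂) = N(0.43) = 0.6664;  N(−d₁) = N(0.30) = 0.6179
P = 170·0.9970·0.6664 − 164·0.9841·0.6179 = 112.9481 − 99.7244 = 13.2238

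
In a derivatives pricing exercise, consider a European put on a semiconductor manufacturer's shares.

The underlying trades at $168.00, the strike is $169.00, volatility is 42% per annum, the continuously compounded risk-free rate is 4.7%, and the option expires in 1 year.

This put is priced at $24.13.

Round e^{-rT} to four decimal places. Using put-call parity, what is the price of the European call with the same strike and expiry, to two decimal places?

$30.89

exp(−rT) = exp(−0.047·1) = 0.9541
Put-call parity: C − P = S − K·e^(−rT) = 168 − 169·0.9541 = 168 − 161.2429 = 6.7571
C = P + (C − P) = 24.13 + (6.7571) = 30.8871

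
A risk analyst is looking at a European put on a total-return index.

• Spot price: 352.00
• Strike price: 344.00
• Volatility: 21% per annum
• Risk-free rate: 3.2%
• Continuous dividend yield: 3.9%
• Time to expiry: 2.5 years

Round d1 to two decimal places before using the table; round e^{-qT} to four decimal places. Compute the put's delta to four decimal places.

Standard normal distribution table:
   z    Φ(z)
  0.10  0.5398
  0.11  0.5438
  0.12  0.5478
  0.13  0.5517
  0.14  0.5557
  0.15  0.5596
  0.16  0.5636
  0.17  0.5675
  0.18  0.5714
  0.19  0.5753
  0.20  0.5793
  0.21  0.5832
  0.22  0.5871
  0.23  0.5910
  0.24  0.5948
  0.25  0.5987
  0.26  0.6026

-0.3888

σ√T = 0.21·√2.5 = 0.3320
ln(S/K) + (r − q + σ²/2)T = ln(352/344) + (0.032 − 0.039 + 0.21²/2)·2.5 = 0.0230 + 0.0376 = 0.0606
d₁ = 0.0606 / 0.3320 = 0.1826 which rounds to 0.18
N(d₁) = N(0.18) = 0.5714
Δ_put = exp(−qT)·(N(d₁) − 1) = 0.9071·(0.5714 − 1) = -0.3888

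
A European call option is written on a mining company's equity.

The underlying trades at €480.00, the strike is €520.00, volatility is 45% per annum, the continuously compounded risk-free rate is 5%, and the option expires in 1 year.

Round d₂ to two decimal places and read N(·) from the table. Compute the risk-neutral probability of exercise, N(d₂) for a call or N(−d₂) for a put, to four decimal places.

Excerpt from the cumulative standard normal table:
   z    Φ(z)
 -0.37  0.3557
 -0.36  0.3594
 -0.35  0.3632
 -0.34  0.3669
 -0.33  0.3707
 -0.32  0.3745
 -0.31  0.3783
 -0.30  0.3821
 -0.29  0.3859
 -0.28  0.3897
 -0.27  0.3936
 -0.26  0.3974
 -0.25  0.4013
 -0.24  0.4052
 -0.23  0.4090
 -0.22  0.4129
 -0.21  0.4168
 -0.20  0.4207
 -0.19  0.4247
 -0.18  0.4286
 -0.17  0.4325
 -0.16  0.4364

σ√T = 0.45 × 1.0000 = 0.4500
d₁ = [ln(480/520) + (0.05 + 0.45²/2)·1] / 0.4500 = [-0.0800 + 0.1512] / 0.4500 = 0.1582 which rounds to 0.16
d₂ = d₁ − σ√T = 0.1582 − 0.4500 = -0.2918 which rounds to -0.29
Pr(exercise) under Q = N(d₂) = 0.3859

0.3859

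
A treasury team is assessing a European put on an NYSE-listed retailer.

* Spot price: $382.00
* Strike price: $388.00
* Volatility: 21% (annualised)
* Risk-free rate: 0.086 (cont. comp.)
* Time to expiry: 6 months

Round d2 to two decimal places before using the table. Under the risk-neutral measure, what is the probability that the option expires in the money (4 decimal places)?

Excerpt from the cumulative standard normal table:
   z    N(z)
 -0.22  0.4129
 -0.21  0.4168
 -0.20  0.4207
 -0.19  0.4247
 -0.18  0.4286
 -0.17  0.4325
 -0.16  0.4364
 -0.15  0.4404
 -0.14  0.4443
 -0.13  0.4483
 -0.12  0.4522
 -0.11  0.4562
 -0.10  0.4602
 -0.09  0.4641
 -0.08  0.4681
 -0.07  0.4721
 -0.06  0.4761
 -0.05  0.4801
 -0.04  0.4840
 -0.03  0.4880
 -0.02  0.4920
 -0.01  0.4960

σ√T = 0.21 × 0.7071 = 0.1485
ln(S/K) + (r + σ²/2)T = ln(382/388) + (0.086 + 0.21²/2)·0.5 = -0.0156 + 0.0540 = 0.0384
d₁ = 0.0384 / 0.1485 = 0.2589 which rounds to 0.26
d₂ = d₁ − σ√T = 0.2589 − 0.1485 = 0.1104 which rounds to 0.11
Pr(exercise) under Q = N(−d₂) = N(-0.11) = 0.4562

0.4562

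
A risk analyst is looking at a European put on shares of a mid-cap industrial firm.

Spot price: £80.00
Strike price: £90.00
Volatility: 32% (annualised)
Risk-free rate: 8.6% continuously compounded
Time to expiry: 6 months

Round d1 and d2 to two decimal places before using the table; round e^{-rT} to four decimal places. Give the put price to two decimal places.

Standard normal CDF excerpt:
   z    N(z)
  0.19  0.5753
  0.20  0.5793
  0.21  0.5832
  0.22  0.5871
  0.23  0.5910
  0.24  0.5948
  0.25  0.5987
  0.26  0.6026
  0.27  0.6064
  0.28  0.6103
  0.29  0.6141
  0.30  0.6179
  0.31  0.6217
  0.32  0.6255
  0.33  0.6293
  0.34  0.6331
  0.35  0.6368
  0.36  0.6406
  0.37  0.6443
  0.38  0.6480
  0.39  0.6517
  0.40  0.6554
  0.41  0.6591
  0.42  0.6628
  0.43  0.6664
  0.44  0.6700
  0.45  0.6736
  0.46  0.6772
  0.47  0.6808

T = 0.5;  σ√T = 0.2263
d₁ = [ln(80/90) + (0.086 + 0.32²/2)·0.5] / 0.2263 = [-0.1178 + 0.0686] / 0.2263 = -0.2174 ⇒ -0.22
d₂ = d₁ − σ√T = -0.2174 − 0.2263 = -0.4436 ⇒ -0.44
e^(−rT) = e^(−0.086·0.5) = 0.9579
N(−d₂) = N(0.44) = 0.6700;  N(−d₁) = N(0.22) = 0.5871
P = 90·0.9579·0.6700 − 80·0.5871 = 57.7614 − 46.9680 = 10.7934

£10.79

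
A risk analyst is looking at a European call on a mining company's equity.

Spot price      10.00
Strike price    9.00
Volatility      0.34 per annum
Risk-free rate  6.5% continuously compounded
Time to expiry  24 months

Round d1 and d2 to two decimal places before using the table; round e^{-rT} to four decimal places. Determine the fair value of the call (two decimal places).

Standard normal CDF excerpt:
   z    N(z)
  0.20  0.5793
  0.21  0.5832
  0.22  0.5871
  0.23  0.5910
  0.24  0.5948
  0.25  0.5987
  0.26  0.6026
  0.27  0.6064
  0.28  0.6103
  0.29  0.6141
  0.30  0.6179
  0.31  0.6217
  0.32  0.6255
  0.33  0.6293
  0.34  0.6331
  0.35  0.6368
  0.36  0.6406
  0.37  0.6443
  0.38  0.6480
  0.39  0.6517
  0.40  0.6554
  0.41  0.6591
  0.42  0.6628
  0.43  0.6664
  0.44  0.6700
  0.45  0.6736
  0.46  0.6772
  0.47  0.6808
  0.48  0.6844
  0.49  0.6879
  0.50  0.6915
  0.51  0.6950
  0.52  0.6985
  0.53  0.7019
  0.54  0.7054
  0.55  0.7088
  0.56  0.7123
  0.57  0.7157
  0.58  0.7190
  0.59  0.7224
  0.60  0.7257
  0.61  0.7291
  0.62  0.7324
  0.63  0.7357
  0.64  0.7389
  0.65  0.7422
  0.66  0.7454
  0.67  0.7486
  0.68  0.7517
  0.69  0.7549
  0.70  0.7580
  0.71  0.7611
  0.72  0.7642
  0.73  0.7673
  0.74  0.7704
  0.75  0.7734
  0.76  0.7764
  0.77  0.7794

2.94

σ√T = 0.34 × 1.4142 = 0.4808
ln(S/K) + (r + σ²/2)T = ln(10/9) + (0.065 + 0.34²/2)·2 = 0.1054 + 0.2456 = 0.3510
d₁ = 0.3510 / 0.4808 = 0.7299 which rounds to 0.73
d₂ = d₁ − σ√T = 0.7299 − 0.4808 = 0.2491 which rounds to 0.25
exp(−rT) = exp(−0.065·2) = 0.8781
N(d₁) = N(0.73) = 0.7673;  N(d₂) = N(0.25) = 0.5987
C = 10·0.7673 − 9·0.8781·0.5987 = 7.6730 − 4.7315 = 2.9415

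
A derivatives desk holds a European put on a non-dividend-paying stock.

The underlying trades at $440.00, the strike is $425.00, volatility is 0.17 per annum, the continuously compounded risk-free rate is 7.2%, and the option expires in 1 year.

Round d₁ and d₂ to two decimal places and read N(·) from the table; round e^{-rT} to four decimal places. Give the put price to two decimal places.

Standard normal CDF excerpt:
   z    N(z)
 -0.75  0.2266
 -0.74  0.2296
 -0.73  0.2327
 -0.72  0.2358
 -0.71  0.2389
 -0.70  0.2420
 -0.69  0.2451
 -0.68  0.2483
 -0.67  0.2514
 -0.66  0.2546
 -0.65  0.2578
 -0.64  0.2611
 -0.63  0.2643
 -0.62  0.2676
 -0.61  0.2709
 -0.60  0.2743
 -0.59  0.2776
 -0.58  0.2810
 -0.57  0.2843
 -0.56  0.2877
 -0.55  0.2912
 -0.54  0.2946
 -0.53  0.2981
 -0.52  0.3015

$11.39

T = 1;  σ√T = 0.1700
d₁ = [ln(440/425) + (0.072 + 0.17²/2)·1] / 0.1700 = [0.0347 + 0.0864] / 0.1700 = 0.7126 which rounds to 0.71
d₂ = d₁ − σ√T = 0.7126 − 0.1700 = 0.5426 which rounds to 0.54
exp(−rT) = exp(−0.072·1) = 0.9305
N(−d₂) = N(-0.54) = 0.2946;  N(−d₁) = N(-0.71) = 0.2389
P = 425·0.9305·0.2946 − 440·0.2389 = 116.5033 − 105.1160 = 11.3873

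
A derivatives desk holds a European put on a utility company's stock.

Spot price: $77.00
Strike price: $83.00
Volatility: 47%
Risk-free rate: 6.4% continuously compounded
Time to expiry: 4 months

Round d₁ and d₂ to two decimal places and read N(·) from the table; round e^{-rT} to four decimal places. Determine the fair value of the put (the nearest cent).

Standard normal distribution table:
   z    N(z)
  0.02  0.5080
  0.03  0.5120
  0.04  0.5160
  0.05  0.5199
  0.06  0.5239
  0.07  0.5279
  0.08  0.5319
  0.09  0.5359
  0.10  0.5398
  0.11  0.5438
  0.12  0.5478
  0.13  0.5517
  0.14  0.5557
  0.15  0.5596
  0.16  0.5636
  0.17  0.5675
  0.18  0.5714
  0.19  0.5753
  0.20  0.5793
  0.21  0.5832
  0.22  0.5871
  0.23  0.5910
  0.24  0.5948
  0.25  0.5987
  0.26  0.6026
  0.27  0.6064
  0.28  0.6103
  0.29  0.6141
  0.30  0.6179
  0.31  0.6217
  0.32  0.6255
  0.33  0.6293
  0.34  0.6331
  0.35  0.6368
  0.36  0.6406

T = 0.3333;  σ√T = 0.2714
ln(S/K) + (r + σ²/2)T = ln(77/83) + (0.064 + 0.47²/2)·0.3333 = -0.0750 + 0.0581 = -0.0169
d₁ = -0.0169 / 0.2714 = -0.0622 which rounds to -0.06
d₂ = d₁ − σ√T = -0.0622 − 0.2714 = -0.3336 which rounds to -0.33
e^(−rT) = e^(−0.064·0.3333) = 0.9789
P = 83·0.9789·N(0.33) − 77·N(0.06) = 83·0.9789·0.6293 − 77·0.5239 = 51.1298 − 40.3403 = 10.7895

$10.79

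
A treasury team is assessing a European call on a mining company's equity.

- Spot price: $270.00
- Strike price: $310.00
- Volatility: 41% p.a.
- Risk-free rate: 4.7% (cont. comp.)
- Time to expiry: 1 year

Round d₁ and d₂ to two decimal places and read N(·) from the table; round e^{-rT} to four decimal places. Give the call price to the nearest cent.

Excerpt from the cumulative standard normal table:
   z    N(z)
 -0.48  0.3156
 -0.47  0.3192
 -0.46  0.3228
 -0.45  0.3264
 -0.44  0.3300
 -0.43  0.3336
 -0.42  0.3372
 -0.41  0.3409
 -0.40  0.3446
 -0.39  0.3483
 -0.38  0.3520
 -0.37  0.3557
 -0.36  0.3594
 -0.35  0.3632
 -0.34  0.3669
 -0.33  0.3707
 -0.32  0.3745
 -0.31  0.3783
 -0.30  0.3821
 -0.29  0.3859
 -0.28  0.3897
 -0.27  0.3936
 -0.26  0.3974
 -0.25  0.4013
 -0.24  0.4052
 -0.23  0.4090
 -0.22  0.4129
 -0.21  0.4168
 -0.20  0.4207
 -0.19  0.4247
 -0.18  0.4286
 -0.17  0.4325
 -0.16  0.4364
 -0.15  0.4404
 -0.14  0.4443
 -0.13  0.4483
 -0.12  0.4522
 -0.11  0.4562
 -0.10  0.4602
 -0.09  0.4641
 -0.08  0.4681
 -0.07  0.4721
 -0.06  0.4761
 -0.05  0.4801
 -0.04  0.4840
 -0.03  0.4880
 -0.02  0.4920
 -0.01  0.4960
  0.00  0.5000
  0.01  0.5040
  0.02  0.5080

$34.17

T = 1;  σ√T = 0.4100
d₁ = [ln(270/310) + (0.047 + ½·0.41²)·1] / (σ√T) = (-0.1382 + 0.1310) / 0.4100 = -0.0173 → -0.02
d₂ = -0.0173 − 0.4100 = -0.4273 → -0.43
e^(−rT) = e^(−0.047·1) = 0.9541
N(d₁) = N(-0.02) = 0.4920;  N(d₂) = N(-0.43) = 0.3336
C = 270·0.4920 − 310·0.9541·0.3336 = 132.8400 − 98.6692 = 34.1708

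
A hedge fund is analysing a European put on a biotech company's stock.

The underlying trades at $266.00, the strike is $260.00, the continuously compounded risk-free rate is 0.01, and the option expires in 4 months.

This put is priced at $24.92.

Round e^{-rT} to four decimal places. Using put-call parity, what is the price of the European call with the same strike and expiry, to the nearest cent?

$31.78

exp(−rT) = exp(−0.01·0.3333) = 0.9967
Put-call parity: C − P = S − K·e^(−rT) = 266 − 260·0.9967 = 266 − 259.1420 = 6.8580
C = P + (C − P) = 24.92 + (6.8580) = 31.7780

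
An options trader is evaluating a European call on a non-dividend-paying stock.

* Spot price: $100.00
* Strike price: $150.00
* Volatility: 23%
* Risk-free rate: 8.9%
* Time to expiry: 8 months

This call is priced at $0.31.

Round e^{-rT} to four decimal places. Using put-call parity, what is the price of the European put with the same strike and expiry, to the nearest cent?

exp(−rT) = exp(−0.089·0.6667) = 0.9424
Put-call parity: C − P = S − K·e^(−rT) = 100 − 150·0.9424 = 100 − 141.3600 = -41.3600
P = C − (C − P) = 0.31 − (-41.3600) = 41.6700

$41.67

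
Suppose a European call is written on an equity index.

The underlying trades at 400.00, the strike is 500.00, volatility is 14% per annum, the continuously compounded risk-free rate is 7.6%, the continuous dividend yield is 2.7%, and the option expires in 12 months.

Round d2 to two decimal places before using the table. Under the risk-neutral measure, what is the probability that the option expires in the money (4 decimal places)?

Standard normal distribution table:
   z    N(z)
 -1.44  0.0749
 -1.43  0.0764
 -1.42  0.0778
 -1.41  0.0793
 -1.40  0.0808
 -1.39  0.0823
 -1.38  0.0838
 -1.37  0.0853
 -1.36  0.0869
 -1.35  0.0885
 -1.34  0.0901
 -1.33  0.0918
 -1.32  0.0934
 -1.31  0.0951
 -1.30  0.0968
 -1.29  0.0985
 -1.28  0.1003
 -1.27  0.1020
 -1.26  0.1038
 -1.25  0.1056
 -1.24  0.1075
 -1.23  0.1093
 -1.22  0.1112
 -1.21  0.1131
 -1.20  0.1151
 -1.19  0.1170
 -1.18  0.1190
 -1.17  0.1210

σ√T = 0.14·√1 = 0.1400
d₁ = [ln(400/500) + (0.076 − 0.027 + 0.14²/2)·1] / 0.1400 = [-0.2231 + 0.0588] / 0.1400 = -1.1739 ⇒ -1.17
d₂ = d₁ − σ√T = -1.1739 − 0.1400 = -1.3139 ⇒ -1.31
Pr(exercise) under Q = N(d₂) = 0.0951

0.0951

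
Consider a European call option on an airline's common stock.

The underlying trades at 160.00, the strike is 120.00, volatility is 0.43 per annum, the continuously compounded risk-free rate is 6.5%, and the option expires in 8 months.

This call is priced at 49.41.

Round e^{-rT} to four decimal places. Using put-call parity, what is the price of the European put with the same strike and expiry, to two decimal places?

4.32

exp(−rT) = exp(−0.065·0.6667) = 0.9576
Put-call parity: C − P = S − K·e^(−rT) = 160 − 120·0.9576 = 160 − 114.9120 = 45.0880
P = C − (C − P) = 49.41 − (45.0880) = 4.3220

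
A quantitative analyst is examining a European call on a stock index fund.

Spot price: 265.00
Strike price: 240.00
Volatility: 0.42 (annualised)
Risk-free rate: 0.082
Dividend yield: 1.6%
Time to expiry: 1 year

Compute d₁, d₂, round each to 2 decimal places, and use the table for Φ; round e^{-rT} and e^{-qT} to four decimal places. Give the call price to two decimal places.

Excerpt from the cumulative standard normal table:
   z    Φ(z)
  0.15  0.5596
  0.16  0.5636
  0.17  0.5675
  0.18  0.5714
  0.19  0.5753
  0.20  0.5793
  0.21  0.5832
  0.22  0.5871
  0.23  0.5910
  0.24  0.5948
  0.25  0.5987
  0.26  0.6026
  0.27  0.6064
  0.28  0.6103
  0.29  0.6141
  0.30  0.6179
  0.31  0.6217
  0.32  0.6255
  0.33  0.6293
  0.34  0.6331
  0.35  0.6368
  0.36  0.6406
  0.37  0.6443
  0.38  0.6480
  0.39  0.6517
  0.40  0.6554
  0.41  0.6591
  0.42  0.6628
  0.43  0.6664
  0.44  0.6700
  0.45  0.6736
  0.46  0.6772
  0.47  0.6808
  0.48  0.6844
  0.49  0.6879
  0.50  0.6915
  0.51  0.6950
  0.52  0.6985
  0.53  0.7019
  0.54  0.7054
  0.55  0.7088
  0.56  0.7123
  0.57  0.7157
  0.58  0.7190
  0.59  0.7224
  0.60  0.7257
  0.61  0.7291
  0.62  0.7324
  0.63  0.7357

T = 1;  σ√T = 0.4200
d₁ = [ln(265/240) + (0.082 − 0.016 + 0.42²/2)·1] / 0.4200 = [0.0991 + 0.1542] / 0.4200 = 0.6031 which rounds to 0.60
d₂ = d₁ − σ√T = 0.6031 − 0.4200 = 0.1831 which rounds to 0.18
e^(−qT) = e^(−0.016·1) = 0.9841;  e^(−rT) = e^(−0.082·1) = 0.9213
C = 265·0.9841·N(0.60) − 240·0.9213·N(0.18) = 265·0.9841·0.7257 − 240·0.9213·0.5714 = 189.2528 − 126.3434 = 62.9094

62.91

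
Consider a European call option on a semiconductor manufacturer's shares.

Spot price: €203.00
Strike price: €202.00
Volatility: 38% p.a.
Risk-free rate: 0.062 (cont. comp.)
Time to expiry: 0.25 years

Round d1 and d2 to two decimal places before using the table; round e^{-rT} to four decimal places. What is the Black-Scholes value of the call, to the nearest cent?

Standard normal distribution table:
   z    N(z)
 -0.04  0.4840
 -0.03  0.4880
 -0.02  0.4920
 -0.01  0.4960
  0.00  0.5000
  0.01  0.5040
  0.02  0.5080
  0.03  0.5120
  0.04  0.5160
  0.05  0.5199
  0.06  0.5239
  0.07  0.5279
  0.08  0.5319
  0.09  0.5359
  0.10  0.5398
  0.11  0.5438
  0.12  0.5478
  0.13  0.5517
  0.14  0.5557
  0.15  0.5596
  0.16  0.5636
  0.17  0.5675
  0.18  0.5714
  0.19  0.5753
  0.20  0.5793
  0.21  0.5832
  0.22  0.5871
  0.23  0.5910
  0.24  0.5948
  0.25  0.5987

σ√T = 0.38·√0.25 = 0.1900
ln(S/K) + (r + σ²/2)T = ln(203/202) + (0.062 + 0.38²/2)·0.25 = 0.0049 + 0.0335 = 0.0385
d₁ = 0.0385 / 0.1900 = 0.2026 → 0.20
d₂ = d₁ − σ√T = 0.2026 − 0.1900 = 0.0126 → 0.01
e^(−rT) = e^(−0.062·0.25) = 0.9846
N(d₁) = N(0.20) = 0.5793;  N(d₂) = N(0.01) = 0.5040
C = 203·0.5793 − 202·0.9846·0.5040 = 117.5979 − 100.2402 = 17.3577

€17.36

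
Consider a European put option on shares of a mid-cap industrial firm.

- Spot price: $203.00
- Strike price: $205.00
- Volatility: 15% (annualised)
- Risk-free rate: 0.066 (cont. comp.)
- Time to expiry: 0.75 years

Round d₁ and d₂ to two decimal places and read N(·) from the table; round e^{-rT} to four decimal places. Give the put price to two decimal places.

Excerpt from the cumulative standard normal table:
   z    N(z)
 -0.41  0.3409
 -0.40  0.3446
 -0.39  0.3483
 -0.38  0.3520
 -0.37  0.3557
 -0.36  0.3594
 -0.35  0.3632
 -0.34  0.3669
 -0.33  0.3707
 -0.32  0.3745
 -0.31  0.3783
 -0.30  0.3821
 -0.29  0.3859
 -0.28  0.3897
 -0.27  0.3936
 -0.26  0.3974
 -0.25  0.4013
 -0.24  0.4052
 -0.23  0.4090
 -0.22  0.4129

σ√T = 0.15 × 0.8660 = 0.1299
d₁ = [ln(203/205) + (0.066 + 0.15²/2)·0.75] / 0.1299 = [-0.0098 + 0.0579] / 0.1299 = 0.3705 ≈ 0.37
d₂ = d₁ − σ√T = 0.3705 − 0.1299 = 0.2406 ≈ 0.24
exp(−rT) = exp(−0.066·0.75) = 0.9517
P = 205·0.9517·N(-0.24) − 203·N(-0.37) = 205·0.9517·0.4052 − 203·0.3557 = 79.0539 − 72.2071 = 6.8468

$6.85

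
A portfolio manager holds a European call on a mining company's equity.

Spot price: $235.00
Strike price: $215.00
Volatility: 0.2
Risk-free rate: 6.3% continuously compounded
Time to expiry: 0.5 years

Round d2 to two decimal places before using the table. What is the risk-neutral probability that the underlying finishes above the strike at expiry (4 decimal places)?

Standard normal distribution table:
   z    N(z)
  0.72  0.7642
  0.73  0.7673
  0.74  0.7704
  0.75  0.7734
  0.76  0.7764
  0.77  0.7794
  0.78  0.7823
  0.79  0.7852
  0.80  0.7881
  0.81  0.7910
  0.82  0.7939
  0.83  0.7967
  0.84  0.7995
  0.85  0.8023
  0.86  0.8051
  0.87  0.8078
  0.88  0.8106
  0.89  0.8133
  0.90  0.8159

0.7823

σ√T = 0.2 × 0.7071 = 0.1414
d₁ = [ln(235/215) + (0.063 + 0.2²/2)·0.5] / 0.1414 = [0.0889 + 0.0415] / 0.1414 = 0.9224 ≈ 0.92
d₂ = d₁ − σ√T = 0.9224 − 0.1414 = 0.7810 ≈ 0.78
Pr(exercise) under Q = N(d₂) = 0.7823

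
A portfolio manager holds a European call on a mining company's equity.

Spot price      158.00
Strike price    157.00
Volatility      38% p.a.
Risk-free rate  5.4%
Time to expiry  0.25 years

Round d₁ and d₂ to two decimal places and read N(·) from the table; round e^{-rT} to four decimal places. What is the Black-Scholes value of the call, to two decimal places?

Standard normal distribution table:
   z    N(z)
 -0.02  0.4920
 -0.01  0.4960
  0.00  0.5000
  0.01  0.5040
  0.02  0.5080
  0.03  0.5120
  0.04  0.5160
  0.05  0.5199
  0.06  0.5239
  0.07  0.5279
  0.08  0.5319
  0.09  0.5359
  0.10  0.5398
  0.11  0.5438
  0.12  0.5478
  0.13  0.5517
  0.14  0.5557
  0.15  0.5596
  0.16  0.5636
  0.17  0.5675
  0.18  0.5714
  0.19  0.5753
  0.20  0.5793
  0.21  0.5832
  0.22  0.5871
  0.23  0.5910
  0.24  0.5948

13.46

σ√T = 0.38·√0.25 = 0.1900
d₁ = [ln(158/157) + (0.054 + ½·0.38²)·0.25] / (σ√T) = (0.0063 + 0.0316) / 0.1900 = 0.1995 ⇒ 0.20
d₂ = 0.1995 − 0.1900 = 0.0095 ⇒ 0.01
exp(−rT) = exp(−0.054·0.25) = 0.9866
C = 158·N(0.20) − 157·0.9866·N(0.01) = 158·0.5793 − 157·0.9866·0.5040 = 91.5294 − 78.0677 = 13.4617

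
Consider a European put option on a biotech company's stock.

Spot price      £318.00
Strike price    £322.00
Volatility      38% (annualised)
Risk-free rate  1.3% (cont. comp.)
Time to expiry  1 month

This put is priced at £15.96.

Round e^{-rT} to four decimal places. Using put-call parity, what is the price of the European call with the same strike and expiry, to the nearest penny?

£12.31

exp(−rT) = exp(−0.013·0.08333) = 0.9989
Put-call parity: C − P = S − K·e^(−rT) = 318 − 322·0.9989 = 318 − 321.6458 = -3.6458
C = P + (C − P) = 15.96 + (-3.6458) = 12.3142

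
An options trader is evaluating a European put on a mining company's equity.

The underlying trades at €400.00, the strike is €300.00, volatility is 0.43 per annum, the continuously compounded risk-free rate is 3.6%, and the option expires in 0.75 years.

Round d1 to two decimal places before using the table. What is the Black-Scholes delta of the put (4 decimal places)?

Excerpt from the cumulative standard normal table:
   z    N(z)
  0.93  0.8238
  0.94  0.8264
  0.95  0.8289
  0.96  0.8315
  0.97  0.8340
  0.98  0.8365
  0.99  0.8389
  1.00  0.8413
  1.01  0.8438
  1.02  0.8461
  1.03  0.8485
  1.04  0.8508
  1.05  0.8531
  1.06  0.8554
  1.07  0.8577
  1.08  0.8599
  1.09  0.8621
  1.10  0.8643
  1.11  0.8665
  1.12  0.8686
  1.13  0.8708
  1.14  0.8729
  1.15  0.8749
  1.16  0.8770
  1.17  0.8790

σ√T = 0.43 × 0.8660 = 0.3724
d₁ = [ln(400/300) + (0.036 + 0.43²/2)·0.75] / 0.3724 = [0.2877 + 0.0963] / 0.3724 = 1.0312 ⇒ 1.03
N(d₁) = N(1.03) = 0.8485
Δ_put = N(d₁) − 1 = 0.8485 − 1 = -0.1515

-0.1515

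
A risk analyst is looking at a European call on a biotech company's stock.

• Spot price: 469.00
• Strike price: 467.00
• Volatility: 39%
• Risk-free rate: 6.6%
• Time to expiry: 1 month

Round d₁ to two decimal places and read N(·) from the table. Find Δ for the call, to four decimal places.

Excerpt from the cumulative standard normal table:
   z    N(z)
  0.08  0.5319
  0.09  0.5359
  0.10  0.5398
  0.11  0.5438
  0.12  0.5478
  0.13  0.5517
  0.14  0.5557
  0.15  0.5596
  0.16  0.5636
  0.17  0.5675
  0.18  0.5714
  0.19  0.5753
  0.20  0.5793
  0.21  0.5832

σ√T = 0.39·√0.08333 = 0.1126
d₁ = [ln(469/467) + (0.066 + 0.39²/2)·0.08333] / 0.1126 = [0.0043 + 0.0118] / 0.1126 = 0.1431 ≈ 0.14
N(d₁) = N(0.14) = 0.5557
Δ_call = N(d₁) = 0.5557

0.5557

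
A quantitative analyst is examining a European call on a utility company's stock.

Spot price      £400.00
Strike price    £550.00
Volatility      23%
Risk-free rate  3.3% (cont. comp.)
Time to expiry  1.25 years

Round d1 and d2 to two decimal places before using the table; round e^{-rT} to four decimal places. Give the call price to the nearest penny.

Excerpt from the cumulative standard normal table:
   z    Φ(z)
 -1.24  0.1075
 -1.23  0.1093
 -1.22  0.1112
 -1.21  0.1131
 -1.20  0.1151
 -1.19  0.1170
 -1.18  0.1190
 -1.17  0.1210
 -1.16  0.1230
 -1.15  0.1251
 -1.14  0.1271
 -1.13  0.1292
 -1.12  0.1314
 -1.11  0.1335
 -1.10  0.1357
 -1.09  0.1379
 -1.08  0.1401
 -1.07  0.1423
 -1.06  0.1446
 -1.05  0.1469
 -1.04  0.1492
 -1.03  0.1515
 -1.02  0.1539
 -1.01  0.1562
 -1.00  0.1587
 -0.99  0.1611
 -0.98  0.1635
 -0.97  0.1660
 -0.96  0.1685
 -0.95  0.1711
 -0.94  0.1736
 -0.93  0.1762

σ√T = 0.23·√1.25 = 0.2571
d₁ = [ln(400/550) + (0.033 + ½·0.23²)·1.25] / (σ√T) = (-0.3185 + 0.0743) / 0.2571 = -0.9494 → -0.95
d₂ = -0.9494 − 0.2571 = -1.2066 → -1.21
exp(−rT) = exp(−0.033·1.25) = 0.9596
C = 400·N(-0.95) − 550·0.9596·N(-1.21) = 400·0.1711 − 550·0.9596·0.1131 = 68.4400 − 59.6919 = 8.7481

£8.75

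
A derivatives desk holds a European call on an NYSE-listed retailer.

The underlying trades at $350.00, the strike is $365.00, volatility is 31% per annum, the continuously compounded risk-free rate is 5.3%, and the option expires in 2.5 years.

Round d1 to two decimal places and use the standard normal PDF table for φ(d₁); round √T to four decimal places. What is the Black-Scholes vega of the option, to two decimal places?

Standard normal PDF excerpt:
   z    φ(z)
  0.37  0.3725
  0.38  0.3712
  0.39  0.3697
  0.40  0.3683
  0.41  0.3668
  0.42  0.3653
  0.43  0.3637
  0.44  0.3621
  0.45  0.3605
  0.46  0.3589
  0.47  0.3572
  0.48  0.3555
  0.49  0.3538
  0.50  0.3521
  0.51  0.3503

σ√T = 0.31 × 1.5811 = 0.4902
d₁ = [ln(350/365) + (0.053 + ½·0.31²)·2.5] / (σ√T) = (-0.0420 + 0.2526) / 0.4902 = 0.4298 ≈ 0.43
√T = √2.5 = 1.5811
φ(d₁) = φ(0.43) = 0.3637
vega = S·φ(d₁)·√T = 350·0.3637·1.5811 = 201.2661

201.27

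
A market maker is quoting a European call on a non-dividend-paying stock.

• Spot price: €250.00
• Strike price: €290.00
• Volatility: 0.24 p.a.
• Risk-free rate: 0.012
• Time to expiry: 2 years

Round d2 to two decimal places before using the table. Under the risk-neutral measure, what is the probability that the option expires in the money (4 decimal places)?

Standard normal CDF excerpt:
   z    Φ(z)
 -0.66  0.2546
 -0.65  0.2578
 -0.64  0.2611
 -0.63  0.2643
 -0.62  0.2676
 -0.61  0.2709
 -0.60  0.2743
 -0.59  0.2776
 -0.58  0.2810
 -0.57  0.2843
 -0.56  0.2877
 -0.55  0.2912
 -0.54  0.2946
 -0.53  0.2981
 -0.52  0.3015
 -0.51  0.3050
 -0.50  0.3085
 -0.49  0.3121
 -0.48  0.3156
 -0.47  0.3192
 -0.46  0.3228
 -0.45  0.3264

0.2946

σ√T = 0.24 × 1.4142 = 0.3394
d₁ = [ln(250/290) + (0.012 + 0.24²/2)·2] / 0.3394 = [-0.1484 + 0.0816] / 0.3394 = -0.1969 which rounds to -0.20
d₂ = d₁ − σ√T = -0.1969 − 0.3394 = -0.5363 which rounds to -0.54
Pr(exercise) under Q = N(d₂) = 0.2946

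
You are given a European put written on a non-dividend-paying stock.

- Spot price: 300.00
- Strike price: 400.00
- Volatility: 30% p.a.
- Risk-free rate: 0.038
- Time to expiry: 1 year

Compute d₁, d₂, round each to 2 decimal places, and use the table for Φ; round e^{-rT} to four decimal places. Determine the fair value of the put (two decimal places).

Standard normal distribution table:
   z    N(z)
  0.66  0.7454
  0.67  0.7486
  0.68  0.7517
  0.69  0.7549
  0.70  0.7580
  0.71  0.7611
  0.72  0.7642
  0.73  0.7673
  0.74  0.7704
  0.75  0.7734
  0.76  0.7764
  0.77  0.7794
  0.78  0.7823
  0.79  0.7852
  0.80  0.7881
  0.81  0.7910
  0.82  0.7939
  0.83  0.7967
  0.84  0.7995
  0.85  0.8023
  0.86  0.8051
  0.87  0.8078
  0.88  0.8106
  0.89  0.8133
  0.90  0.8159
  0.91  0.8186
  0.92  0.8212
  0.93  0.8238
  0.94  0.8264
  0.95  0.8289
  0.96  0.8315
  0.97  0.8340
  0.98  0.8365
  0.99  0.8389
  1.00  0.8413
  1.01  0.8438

96.61

σ√T = 0.3·√1 = 0.3000
d₁ = [ln(300/400) + (0.038 + ½·0.3²)·1] / (σ√T) = (-0.2877 + 0.0830) / 0.3000 = -0.6823 ⇒ -0.68
d₂ = -0.6823 − 0.3000 = -0.9823 ⇒ -0.98
exp(−rT) = exp(−0.038·1) = 0.9627
N(−d₂) = N(0.98) = 0.8365;  N(−d₁) = N(0.68) = 0.7517
P = 400·0.9627·0.8365 − 300·0.7517 = 322.1194 − 225.5100 = 96.6094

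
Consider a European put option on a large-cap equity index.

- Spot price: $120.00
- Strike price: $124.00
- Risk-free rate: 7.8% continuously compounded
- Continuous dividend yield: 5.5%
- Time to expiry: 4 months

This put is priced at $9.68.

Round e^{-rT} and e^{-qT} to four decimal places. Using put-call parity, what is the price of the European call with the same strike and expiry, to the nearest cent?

exp(−qT) = exp(−0.055·0.3333) = 0.9818;  exp(−rT) = exp(−0.078·0.3333) = 0.9743
Put-call parity: C − P = S·e^(−qT) − K·e^(−rT) = 120·0.9818 − 124·0.9743 = 117.8160 − 120.8132 = -2.9972
C = P + (C − P) = 9.68 + (-2.9972) = 6.6828

$6.68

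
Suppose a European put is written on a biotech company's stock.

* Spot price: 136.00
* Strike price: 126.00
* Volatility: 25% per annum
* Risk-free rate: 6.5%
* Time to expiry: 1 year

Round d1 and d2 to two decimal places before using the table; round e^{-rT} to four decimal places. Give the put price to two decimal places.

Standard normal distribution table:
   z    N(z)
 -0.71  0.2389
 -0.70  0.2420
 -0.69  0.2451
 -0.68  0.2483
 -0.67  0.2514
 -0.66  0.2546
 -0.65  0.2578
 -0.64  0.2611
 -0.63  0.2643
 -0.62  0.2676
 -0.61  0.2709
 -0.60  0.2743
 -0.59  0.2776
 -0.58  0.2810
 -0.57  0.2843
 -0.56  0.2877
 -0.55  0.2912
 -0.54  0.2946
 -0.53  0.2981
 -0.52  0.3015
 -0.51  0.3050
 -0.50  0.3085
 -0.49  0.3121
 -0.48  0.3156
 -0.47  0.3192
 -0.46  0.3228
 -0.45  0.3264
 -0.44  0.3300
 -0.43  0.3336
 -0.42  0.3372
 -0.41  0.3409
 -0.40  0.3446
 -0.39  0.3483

σ√T = 0.25 × 1.0000 = 0.2500
d₁ = [ln(136/126) + (0.065 + 0.25²/2)·1] / 0.2500 = [0.0764 + 0.0963] / 0.2500 = 0.6905 which rounds to 0.69
d₂ = d₁ − σ√T = 0.6905 − 0.2500 = 0.4405 which rounds to 0.44
exp(−rT) = exp(−0.065·1) = 0.9371
P = 126·0.9371·N(-0.44) − 136·N(-0.69) = 126·0.9371·0.3300 − 136·0.2451 = 38.9646 − 33.3336 = 5.6310

5.63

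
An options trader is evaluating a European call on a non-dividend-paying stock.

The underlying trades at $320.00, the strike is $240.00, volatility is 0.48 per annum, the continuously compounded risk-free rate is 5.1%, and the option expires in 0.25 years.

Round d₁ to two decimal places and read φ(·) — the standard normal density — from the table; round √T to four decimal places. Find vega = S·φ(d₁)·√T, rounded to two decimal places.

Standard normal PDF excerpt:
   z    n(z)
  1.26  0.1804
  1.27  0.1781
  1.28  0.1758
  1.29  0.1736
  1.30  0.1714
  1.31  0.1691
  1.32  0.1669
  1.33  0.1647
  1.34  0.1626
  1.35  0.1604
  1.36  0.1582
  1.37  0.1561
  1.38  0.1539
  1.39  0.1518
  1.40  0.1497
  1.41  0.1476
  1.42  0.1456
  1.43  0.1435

T = 0.25;  σ√T = 0.2400
ln(S/K) + (r + σ²/2)T = ln(320/240) + (0.051 + 0.48²/2)·0.25 = 0.2877 + 0.0415 = 0.3292
d₁ = 0.3292 / 0.2400 = 1.3718 ⇒ 1.37
√T = √0.25 = 0.5000
φ(d₁) = φ(1.37) = 0.1561
vega = S·φ(d₁)·√T = 320·0.1561·0.5000 = 24.9760

24.98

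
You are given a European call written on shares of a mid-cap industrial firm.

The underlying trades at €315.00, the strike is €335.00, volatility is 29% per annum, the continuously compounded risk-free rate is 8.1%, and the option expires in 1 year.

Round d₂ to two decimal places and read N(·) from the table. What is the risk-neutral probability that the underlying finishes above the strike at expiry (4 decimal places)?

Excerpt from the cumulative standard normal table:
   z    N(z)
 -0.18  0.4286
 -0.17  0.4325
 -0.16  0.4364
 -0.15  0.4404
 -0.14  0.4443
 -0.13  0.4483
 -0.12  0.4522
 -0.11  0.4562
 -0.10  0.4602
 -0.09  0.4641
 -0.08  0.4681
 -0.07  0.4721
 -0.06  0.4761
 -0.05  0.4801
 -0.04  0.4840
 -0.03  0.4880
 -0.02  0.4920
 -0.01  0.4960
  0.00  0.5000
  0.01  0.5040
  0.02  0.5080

0.4681

T = 1;  σ√T = 0.2900
d₁ = [ln(315/335) + (0.081 + ½·0.29²)·1] / (σ√T) = (-0.0616 + 0.1230) / 0.2900 = 0.2120 ≈ 0.21
d₂ = 0.2120 − 0.2900 = -0.0780 ≈ -0.08
Risk-neutral Pr[S_T > K] = N(d₂) = N(-0.08) = 0.4681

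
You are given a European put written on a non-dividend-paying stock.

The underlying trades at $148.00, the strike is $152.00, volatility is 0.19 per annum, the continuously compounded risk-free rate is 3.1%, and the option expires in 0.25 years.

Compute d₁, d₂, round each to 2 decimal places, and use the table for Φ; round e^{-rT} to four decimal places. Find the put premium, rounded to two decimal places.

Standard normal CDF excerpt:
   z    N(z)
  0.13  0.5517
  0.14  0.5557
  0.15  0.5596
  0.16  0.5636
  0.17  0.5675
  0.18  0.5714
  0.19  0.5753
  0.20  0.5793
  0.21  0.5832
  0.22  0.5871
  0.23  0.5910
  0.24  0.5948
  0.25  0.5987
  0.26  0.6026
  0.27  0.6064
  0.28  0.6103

$7.48

T = 0.25;  σ√T = 0.0950
ln(S/K) + (r + σ²/2)T = ln(148/152) + (0.031 + 0.19²/2)·0.25 = -0.0267 + 0.0123 = -0.0144
d₁ = -0.0144 / 0.0950 = -0.1516 ≈ -0.15
d₂ = d₁ − σ√T = -0.1516 − 0.0950 = -0.2466 ≈ -0.25
e^(−rT) = e^(−0.031·0.25) = 0.9923
P = 152·0.9923·N(0.25) − 148·N(0.15) = 152·0.9923·0.5987 − 148·0.5596 = 90.3017 − 82.8208 = 7.4809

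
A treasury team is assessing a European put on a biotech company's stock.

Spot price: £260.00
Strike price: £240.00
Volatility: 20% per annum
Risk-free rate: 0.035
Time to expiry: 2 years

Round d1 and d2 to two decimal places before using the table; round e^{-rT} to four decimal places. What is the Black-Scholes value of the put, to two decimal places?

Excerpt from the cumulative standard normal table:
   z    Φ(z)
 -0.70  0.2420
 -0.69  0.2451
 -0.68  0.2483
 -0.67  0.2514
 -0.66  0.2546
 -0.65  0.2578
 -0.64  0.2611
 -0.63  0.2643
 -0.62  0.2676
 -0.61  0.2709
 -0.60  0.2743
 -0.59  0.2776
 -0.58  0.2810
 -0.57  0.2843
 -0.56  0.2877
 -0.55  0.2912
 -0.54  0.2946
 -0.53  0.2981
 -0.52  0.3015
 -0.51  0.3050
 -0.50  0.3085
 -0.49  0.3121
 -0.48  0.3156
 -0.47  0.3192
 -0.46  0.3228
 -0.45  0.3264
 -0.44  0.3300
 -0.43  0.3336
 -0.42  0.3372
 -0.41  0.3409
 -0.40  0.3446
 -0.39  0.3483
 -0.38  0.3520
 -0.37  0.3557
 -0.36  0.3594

σ√T = 0.2·√2 = 0.2828
d₁ = [ln(260/240) + (0.035 + 0.2²/2)·2] / 0.2828 = [0.0800 + 0.1100] / 0.2828 = 0.6719 → 0.67
d₂ = d₁ − σ√T = 0.6719 − 0.2828 = 0.3891 → 0.39
e^(−rT) = e^(−0.035·2) = 0.9324
P = 240·0.9324·N(-0.39) − 260·N(-0.67) = 240·0.9324·0.3483 − 260·0.2514 = 77.9412 − 65.3640 = 12.5772

£12.58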